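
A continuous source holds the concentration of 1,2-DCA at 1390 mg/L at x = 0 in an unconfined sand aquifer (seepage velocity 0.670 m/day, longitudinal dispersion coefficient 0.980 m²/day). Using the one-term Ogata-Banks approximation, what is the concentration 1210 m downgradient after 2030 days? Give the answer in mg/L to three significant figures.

1380 mg/L

For a continuous step input, C/C₀ ≈ ½·erfc((x−vt)/(2√(Dt))).
vt = 0.670 × 2030 = 1360.1 m and 2√(Dt) = 2√(0.980 × 2030) = 89.21 m.
Argument (x−vt)/(2√(Dt)) = (1210 − 1360.1)/89.21 = -1.683; ½·erfc(-1.683) = 0.9913.
C = 1390 × 0.9913 = 1380 mg/L.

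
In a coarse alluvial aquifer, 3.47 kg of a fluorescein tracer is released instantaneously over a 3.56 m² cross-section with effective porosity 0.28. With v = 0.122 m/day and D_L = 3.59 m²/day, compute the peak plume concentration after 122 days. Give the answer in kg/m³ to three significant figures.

The peak of an instantaneous 1D plume sits at x = vt; there the Gaussian factor is 1 and C_max = M/(n_e·A·√(4πDt)), where n_e·A is the pore area the mass is dissolved in.
√(4πDt) = √(4π × 3.59 × 122) = 74.19 m, so C_max = 3.47/(0.28 × 3.56 × 74.19) = 0.0469 kg/m³.

0.0469 kg/m³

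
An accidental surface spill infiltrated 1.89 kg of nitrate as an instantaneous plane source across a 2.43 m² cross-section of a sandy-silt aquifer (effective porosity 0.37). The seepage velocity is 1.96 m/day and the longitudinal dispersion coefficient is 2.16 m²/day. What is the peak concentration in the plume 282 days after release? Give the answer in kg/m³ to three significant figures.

The peak of an instantaneous 1D plume sits at x = vt; there the Gaussian factor is 1 and C_max = M/(n_e·A·√(4πDt)), where n_e·A is the pore area the mass is dissolved in.
√(4πDt) = √(4π × 2.16 × 282) = 87.49 m, so C_max = 1.89/(0.37 × 2.43 × 87.49) = 0.0240 kg/m³.

0.0240 kg/m³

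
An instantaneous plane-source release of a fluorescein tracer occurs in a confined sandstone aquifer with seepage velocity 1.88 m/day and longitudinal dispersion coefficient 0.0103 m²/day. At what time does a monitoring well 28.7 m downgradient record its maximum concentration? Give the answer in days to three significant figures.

15.3 days

For the 1D instantaneous-source solution, setting ∂C/∂t = 0 at fixed x gives v²t² + 2Dt − x² = 0, so t = (√(D² + v²x²) − D)/v².
√(D² + v²x²) = √(0.0103² + 1.88² × 28.7²) = 53.96; v² = 3.5344.
t = (53.96 − 0.0103)/3.5344 = 15.3 days (vs. the pure-advection estimate x/v = 15.3 d).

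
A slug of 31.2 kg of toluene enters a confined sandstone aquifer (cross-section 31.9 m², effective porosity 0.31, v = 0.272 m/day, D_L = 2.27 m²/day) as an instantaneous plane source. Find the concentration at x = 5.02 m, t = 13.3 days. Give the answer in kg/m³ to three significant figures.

0.159 kg/m³

For an instantaneous plane source, C(x,t) = M/(n_e·A·√(4πDt)) · exp(−(x−vt)²/(4Dt)), with n_e·A the pore (flow) area.
Plume center vt = 0.272 × 13.3 = 3.6176 m, so the well at 5.02 m is 1.4024 m downgradient of the peak.
√(4πDt) = 19.48 m, giving peak height M/(n_e·A·√(4πDt)) = 31.2/(0.31 × 31.9 × 19.48) = 0.1620 kg/m³.
(x−vt)²/(4Dt) = (1.4024)²/(4 × 2.27 × 13.3) = 0.01629; exp(−0.01629) = 0.9838.
C = 0.1620 × 0.9838 = 0.159 kg/m³.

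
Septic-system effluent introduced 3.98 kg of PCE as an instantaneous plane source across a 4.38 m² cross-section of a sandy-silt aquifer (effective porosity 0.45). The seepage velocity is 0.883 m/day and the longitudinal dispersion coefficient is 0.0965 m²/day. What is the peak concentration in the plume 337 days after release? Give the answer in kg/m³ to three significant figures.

The peak of an instantaneous 1D plume sits at x = vt; there the Gaussian factor is 1 and C_max = M/(n_e·A·√(4πDt)), where n_e·A is the pore area the mass is dissolved in.
√(4πDt) = √(4π × 0.0965 × 337) = 20.22 m, so C_max = 3.98/(0.45 × 4.38 × 20.22) = 0.0999 kg/m³.

0.0999 kg/m³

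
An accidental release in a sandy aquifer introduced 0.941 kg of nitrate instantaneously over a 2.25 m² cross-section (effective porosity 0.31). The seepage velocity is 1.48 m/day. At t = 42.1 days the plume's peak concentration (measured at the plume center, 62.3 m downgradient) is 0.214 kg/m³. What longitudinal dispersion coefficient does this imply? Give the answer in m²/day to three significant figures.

0.0751 m²/day

At the plume center C_max = M/(n_e·A·√(4πDt)), so D = M²/(4πt·(n_e·A·C_max)²).
n_e·A·C_max = 0.31 × 2.25 × 0.214 = 0.1493 kg/m.
D = 0.941²/(4π × 42.1 × 0.1493²) = 0.0751 m²/day.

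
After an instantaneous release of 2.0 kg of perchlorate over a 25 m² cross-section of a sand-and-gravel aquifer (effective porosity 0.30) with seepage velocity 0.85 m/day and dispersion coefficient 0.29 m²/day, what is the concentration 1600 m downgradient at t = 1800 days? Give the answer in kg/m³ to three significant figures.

0.000315 kg/m³

For an instantaneous plane source, C(x,t) = M/(n_e·A·√(4πDt)) · exp(−(x−vt)²/(4Dt)), with n_e·A the pore (flow) area.
Plume center vt = 0.85 × 1800 = 1530 m, so the well at 1600 m is 70 m downgradient of the peak.
√(4πDt) = 80.99 m, giving peak height M/(n_e·A·√(4πDt)) = 2.0/(0.30 × 25 × 80.99) = 0.003293 kg/m³.
(x−vt)²/(4Dt) = (70)²/(4 × 0.29 × 1800) = 2.347; exp(−2.347) = 0.09566.
C = 0.003293 × 0.09566 = 0.000315 kg/m³.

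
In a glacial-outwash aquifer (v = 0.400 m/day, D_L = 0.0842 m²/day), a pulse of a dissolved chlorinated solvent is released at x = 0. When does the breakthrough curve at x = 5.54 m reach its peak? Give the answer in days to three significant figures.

For the 1D instantaneous-source solution, setting ∂C/∂t = 0 at fixed x gives v²t² + 2Dt − x² = 0, so t = (√(D² + v²x²) − D)/v².
√(D² + v²x²) = √(0.0842² + 0.400² × 5.54²) = 2.218; v² = 0.16.
t = (2.218 − 0.0842)/0.16 = 13.3 days (vs. the pure-advection estimate x/v = 13.8 d).

13.3 days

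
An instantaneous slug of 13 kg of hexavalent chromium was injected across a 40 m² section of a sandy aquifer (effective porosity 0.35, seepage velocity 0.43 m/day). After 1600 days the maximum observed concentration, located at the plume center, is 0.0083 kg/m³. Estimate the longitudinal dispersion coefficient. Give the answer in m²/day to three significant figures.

0.623 m²/day

At the plume center C_max = M/(n_e·A·√(4πDt)), so D = M²/(4πt·(n_e·A·C_max)²).
n_e·A·C_max = 0.35 × 40 × 0.0083 = 0.1162 kg/m.
D = 13²/(4π × 1600 × 0.1162²) = 0.623 m²/day.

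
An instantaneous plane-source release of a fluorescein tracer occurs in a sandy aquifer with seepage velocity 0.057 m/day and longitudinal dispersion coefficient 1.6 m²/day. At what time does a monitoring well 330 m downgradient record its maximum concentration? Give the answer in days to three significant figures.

For the 1D instantaneous-source solution, setting ∂C/∂t = 0 at fixed x gives v²t² + 2Dt − x² = 0, so t = (√(D² + v²x²) − D)/v².
√(D² + v²x²) = √(1.6² + 0.057² × 330²) = 18.88; v² = 0.003249.
t = (18.88 − 1.6)/0.003249 = 5320 days (vs. the pure-advection estimate x/v = 5790 d).

5320 days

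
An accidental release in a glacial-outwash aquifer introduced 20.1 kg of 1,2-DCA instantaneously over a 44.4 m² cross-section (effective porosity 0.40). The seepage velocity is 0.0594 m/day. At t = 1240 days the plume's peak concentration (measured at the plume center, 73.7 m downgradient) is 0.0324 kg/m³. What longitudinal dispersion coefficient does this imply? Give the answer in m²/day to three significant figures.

0.0783 m²/day

At the plume center C_max = M/(n_e·A·√(4πDt)), so D = M²/(4πt·(n_e·A·C_max)²).
n_e·A·C_max = 0.40 × 44.4 × 0.0324 = 0.5754 kg/m.
D = 20.1²/(4π × 1240 × 0.5754²) = 0.0783 m²/day.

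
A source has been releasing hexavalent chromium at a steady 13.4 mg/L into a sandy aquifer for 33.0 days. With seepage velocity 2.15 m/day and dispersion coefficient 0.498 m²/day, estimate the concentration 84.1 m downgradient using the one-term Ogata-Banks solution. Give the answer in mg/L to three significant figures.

For a continuous step input, C/C₀ ≈ ½·erfc((x−vt)/(2√(Dt))).
vt = 2.15 × 33.0 = 70.95 m and 2√(Dt) = 2√(0.498 × 33.0) = 8.108 m.
Argument (x−vt)/(2√(Dt)) = (84.1 − 70.95)/8.108 = 1.622; ½·erfc(1.622) = 0.01090.
C = 13.4 × 0.01090 = 0.146 mg/L.

0.146 mg/L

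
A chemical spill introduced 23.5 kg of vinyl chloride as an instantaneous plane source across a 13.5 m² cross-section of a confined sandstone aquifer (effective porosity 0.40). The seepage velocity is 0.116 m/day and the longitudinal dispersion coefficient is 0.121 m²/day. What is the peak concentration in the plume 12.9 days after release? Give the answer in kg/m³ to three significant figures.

0.983 kg/m³

The peak of an instantaneous 1D plume sits at x = vt; there the Gaussian factor is 1 and C_max = M/(n_e·A·√(4πDt)), where n_e·A is the pore area the mass is dissolved in.
√(4πDt) = √(4π × 0.121 × 12.9) = 4.429 m, so C_max = 23.5/(0.40 × 13.5 × 4.429) = 0.983 kg/m³.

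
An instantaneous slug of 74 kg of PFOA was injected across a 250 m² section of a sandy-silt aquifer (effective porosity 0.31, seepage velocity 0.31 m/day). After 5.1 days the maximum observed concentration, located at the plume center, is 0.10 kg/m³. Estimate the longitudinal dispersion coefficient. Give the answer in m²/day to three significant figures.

1.42 m²/day

At the plume center C_max = M/(n_e·A·√(4πDt)), so D = M²/(4πt·(n_e·A·C_max)²).
n_e·A·C_max = 0.31 × 250 × 0.10 = 7.750 kg/m.
D = 74²/(4π × 5.1 × 7.750²) = 1.42 m²/day.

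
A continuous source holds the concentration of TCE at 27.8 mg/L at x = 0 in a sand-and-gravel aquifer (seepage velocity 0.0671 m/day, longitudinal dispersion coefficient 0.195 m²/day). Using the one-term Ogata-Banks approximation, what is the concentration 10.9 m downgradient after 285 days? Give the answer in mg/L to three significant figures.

21.7 mg/L

For a continuous step input, C/C₀ ≈ ½·erfc((x−vt)/(2√(Dt))).
vt = 0.0671 × 285 = 19.1235 m and 2√(Dt) = 2√(0.195 × 285) = 14.91 m.
Argument (x−vt)/(2√(Dt)) = (10.9 − 19.1235)/14.91 = -0.5515; ½·erfc(-0.5515) = 0.7823.
C = 27.8 × 0.7823 = 21.7 mg/L.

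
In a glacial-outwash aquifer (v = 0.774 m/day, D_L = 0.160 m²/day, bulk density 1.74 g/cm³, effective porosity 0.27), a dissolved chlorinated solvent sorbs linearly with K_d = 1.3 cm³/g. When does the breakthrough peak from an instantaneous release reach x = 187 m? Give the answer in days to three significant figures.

2260 days

Retardation factor R = 1 + ρ_b·K_d/n = 1 + 1.74 × 1.3/0.27 = 9.378.
Sorption retards both mechanisms: v_R = v/R = 0.08253 m/day, D_R = D/R = 0.01706 m²/day.
Peak time from v_R²t² + 2D_R t − x² = 0: t = (√(D_R² + v_R²x²) − D_R)/v_R².
√(D_R² + v_R²x²) = √(0.01706² + 0.08253² × 187²) = 15.43; v_R² = 0.006811.
t = (15.43 − 0.01706)/0.006811 = 2260 days.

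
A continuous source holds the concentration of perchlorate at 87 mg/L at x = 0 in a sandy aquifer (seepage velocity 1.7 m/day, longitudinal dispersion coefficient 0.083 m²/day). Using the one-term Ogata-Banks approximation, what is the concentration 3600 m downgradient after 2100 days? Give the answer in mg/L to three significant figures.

For a continuous step input, C/C₀ ≈ ½·erfc((x−vt)/(2√(Dt))).
vt = 1.7 × 2100 = 3570 m and 2√(Dt) = 2√(0.083 × 2100) = 26.40 m.
Argument (x−vt)/(2√(Dt)) = (3600 − 3570)/26.40 = 1.136; ½·erfc(1.136) = 0.05408.
C = 87 × 0.05408 = 4.70 mg/L.

4.70 mg/L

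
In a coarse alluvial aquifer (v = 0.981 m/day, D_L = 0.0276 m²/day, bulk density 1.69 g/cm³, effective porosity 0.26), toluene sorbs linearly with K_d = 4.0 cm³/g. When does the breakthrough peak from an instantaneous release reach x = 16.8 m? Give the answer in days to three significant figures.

462 days

Retardation factor R = 1 + ρ_b·K_d/n = 1 + 1.69 × 4.0/0.26 = 27.00.
Sorption retards both mechanisms: v_R = v/R = 0.03633 m/day, D_R = D/R = 0.001022 m²/day.
Peak time from v_R²t² + 2D_R t − x² = 0: t = (√(D_R² + v_R²x²) − D_R)/v_R².
√(D_R² + v_R²x²) = √(0.001022² + 0.03633² × 16.8²) = 0.6103; v_R² = 0.001320.
t = (0.6103 − 0.001022)/0.001320 = 462 days.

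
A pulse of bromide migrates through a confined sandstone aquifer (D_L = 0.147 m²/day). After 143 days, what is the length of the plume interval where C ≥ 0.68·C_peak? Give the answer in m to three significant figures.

The plume is Gaussian with σ = √(2Dt) = √(2 × 0.147 × 143) = 6.484 m.
C/C_peak = exp(−Δx²/(2σ²)) = 0.68 ⇒ Δx = σ·√(−2 ln 0.68) = 6.484 × 0.8783 = 5.695 m.
Width = 2Δx = 11.4 m.

11.4 m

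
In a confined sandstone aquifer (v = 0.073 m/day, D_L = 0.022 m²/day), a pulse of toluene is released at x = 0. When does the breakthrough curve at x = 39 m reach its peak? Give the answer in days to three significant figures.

For the 1D instantaneous-source solution, setting ∂C/∂t = 0 at fixed x gives v²t² + 2Dt − x² = 0, so t = (√(D² + v²x²) − D)/v².
√(D² + v²x²) = √(0.022² + 0.073² × 39²) = 2.847; v² = 0.005329.
t = (2.847 − 0.022)/0.005329 = 530 days (vs. the pure-advection estimate x/v = 534 d).

530 days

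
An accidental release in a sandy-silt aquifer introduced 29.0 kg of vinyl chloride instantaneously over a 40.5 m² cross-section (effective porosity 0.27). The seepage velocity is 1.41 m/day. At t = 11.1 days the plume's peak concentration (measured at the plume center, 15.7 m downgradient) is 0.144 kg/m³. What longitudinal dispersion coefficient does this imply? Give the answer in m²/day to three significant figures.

2.43 m²/day

At the plume center C_max = M/(n_e·A·√(4πDt)), so D = M²/(4πt·(n_e·A·C_max)²).
n_e·A·C_max = 0.27 × 40.5 × 0.144 = 1.575 kg/m.
D = 29.0²/(4π × 11.1 × 1.575²) = 2.43 m²/day.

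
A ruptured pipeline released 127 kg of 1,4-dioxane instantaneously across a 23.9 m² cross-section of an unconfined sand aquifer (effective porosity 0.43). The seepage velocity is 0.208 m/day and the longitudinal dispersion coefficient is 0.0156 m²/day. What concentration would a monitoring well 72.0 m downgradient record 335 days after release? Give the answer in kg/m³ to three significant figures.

For an instantaneous plane source, C(x,t) = M/(n_e·A·√(4πDt)) · exp(−(x−vt)²/(4Dt)), with n_e·A the pore (flow) area.
Plume center vt = 0.208 × 335 = 69.68 m, so the well at 72.0 m is 2.32 m downgradient of the peak.
√(4πDt) = 8.104 m, giving peak height M/(n_e·A·√(4πDt)) = 127/(0.43 × 23.9 × 8.104) = 1.525 kg/m³.
(x−vt)²/(4Dt) = (2.32)²/(4 × 0.0156 × 335) = 0.2575; exp(−0.2575) = 0.7730.
C = 1.525 × 0.7730 = 1.18 kg/m³.

1.18 kg/m³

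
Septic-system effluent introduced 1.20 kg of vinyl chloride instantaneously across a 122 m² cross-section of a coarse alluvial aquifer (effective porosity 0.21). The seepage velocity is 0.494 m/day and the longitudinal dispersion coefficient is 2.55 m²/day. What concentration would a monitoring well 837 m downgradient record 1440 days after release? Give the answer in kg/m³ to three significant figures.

For an instantaneous plane source, C(x,t) = M/(n_e·A·√(4πDt)) · exp(−(x−vt)²/(4Dt)), with n_e·A the pore (flow) area.
Plume center vt = 0.494 × 1440 = 711.36 m, so the well at 837 m is 125.64 m downgradient of the peak.
√(4πDt) = 214.8 m, giving peak height M/(n_e·A·√(4πDt)) = 1.20/(0.21 × 122 × 214.8) = 0.0002181 kg/m³.
(x−vt)²/(4Dt) = (125.64)²/(4 × 2.55 × 1440) = 1.075; exp(−1.075) = 0.3413.
C = 0.0002181 × 0.3413 = 7.44e-05 kg/m³.

7.44e-05 kg/m³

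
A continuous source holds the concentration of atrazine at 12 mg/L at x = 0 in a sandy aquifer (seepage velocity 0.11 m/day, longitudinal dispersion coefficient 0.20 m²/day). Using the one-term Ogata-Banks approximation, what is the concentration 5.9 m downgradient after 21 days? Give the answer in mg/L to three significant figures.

1.29 mg/L

For a continuous step input, C/C₀ ≈ ½·erfc((x−vt)/(2√(Dt))).
vt = 0.11 × 21 = 2.31 m and 2√(Dt) = 2√(0.20 × 21) = 4.099 m.
Argument (x−vt)/(2√(Dt)) = (5.9 − 2.31)/4.099 = 0.8758; ½·erfc(0.8758) = 0.1078.
C = 12 × 0.1078 = 1.29 mg/L.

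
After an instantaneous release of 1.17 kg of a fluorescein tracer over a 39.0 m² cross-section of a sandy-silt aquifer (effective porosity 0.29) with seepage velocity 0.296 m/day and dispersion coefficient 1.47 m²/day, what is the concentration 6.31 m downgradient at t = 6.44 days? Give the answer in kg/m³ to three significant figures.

For an instantaneous plane source, C(x,t) = M/(n_e·A·√(4πDt)) · exp(−(x−vt)²/(4Dt)), with n_e·A the pore (flow) area.
Plume center vt = 0.296 × 6.44 = 1.90624 m, so the well at 6.31 m is 4.40376 m downgradient of the peak.
√(4πDt) = 10.91 m, giving peak height M/(n_e·A·√(4πDt)) = 1.17/(0.29 × 39.0 × 10.91) = 0.009482 kg/m³.
(x−vt)²/(4Dt) = (4.40376)²/(4 × 1.47 × 6.44) = 0.5121; exp(−0.5121) = 0.5992.
C = 0.009482 × 0.5992 = 0.00568 kg/m³.

0.00568 kg/m³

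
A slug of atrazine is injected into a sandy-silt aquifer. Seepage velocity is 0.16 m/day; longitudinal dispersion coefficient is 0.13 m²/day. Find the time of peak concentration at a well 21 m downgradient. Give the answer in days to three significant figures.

126 days

For the 1D instantaneous-source solution, setting ∂C/∂t = 0 at fixed x gives v²t² + 2Dt − x² = 0, so t = (√(D² + v²x²) − D)/v².
√(D² + v²x²) = √(0.13² + 0.16² × 21²) = 3.363; v² = 0.0256.
t = (3.363 − 0.13)/0.0256 = 126 days (vs. the pure-advection estimate x/v = 131 d).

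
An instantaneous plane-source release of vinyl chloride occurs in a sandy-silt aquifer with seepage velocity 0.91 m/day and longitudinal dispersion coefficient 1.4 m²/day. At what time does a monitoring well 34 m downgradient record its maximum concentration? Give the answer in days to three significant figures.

35.7 days

For the 1D instantaneous-source solution, setting ∂C/∂t = 0 at fixed x gives v²t² + 2Dt − x² = 0, so t = (√(D² + v²x²) − D)/v².
√(D² + v²x²) = √(1.4² + 0.91² × 34²) = 30.97; v² = 0.8281.
t = (30.97 − 1.4)/0.8281 = 35.7 days (vs. the pure-advection estimate x/v = 37.4 d).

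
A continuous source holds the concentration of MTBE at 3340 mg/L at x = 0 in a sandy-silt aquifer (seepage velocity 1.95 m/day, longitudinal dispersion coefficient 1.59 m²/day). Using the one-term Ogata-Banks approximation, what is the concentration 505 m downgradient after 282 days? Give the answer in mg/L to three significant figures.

3120 mg/L

For a continuous step input, C/C₀ ≈ ½·erfc((x−vt)/(2√(Dt))).
vt = 1.95 × 282 = 549.9 m and 2√(Dt) = 2√(1.59 × 282) = 42.35 m.
Argument (x−vt)/(2√(Dt)) = (505 − 549.9)/42.35 = -1.060; ½·erfc(-1.060) = 0.9331.
C = 3340 × 0.9331 = 3120 mg/L.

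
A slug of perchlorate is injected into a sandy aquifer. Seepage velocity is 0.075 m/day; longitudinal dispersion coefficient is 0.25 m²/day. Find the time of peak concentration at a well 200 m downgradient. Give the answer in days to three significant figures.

For the 1D instantaneous-source solution, setting ∂C/∂t = 0 at fixed x gives v²t² + 2Dt − x² = 0, so t = (√(D² + v²x²) − D)/v².
√(D² + v²x²) = √(0.25² + 0.075² × 200²) = 15.00; v² = 0.005625.
t = (15.00 − 0.25)/0.005625 = 2620 days (vs. the pure-advection estimate x/v = 2670 d).

2620 days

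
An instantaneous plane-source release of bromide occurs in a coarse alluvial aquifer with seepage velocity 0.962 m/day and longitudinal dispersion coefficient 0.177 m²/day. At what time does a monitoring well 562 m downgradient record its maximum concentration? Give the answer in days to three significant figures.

584 days

For the 1D instantaneous-source solution, setting ∂C/∂t = 0 at fixed x gives v²t² + 2Dt − x² = 0, so t = (√(D² + v²x²) − D)/v².
√(D² + v²x²) = √(0.177² + 0.962² × 562²) = 540.6; v² = 0.925444.
t = (540.6 − 0.177)/0.925444 = 584 days (vs. the pure-advection estimate x/v = 584 d).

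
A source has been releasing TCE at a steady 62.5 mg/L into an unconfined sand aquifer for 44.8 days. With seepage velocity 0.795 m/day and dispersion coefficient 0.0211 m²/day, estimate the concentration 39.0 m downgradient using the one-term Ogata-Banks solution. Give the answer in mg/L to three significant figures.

0.433 mg/L

For a continuous step input, C/C₀ ≈ ½·erfc((x−vt)/(2√(Dt))).
vt = 0.795 × 44.8 = 35.616 m and 2√(Dt) = 2√(0.0211 × 44.8) = 1.945 m.
Argument (x−vt)/(2√(Dt)) = (39.0 − 35.616)/1.945 = 1.740; ½·erfc(1.740) = 0.006933.
C = 62.5 × 0.006933 = 0.433 mg/L.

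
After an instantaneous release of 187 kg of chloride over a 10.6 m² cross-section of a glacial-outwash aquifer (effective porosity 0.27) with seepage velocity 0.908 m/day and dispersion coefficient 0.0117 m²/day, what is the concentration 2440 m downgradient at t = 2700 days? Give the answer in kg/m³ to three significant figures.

1.13 kg/m³

For an instantaneous plane source, C(x,t) = M/(n_e·A·√(4πDt)) · exp(−(x−vt)²/(4Dt)), with n_e·A the pore (flow) area.
Plume center vt = 0.908 × 2700 = 2451.6 m, so the well at 2440 m is 11.6 m upgradient of the peak.
√(4πDt) = 19.92 m, giving peak height M/(n_e·A·√(4πDt)) = 187/(0.27 × 10.6 × 19.92) = 3.280 kg/m³.
(x−vt)²/(4Dt) = (-11.6)²/(4 × 0.0117 × 2700) = 1.065; exp(−1.065) = 0.3447.
C = 3.280 × 0.3447 = 1.13 kg/m³.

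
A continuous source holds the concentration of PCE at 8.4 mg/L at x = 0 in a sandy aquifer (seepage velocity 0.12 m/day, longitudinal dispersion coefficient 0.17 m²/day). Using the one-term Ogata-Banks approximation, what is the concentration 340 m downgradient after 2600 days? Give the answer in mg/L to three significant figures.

1.45 mg/L

For a continuous step input, C/C₀ ≈ ½·erfc((x−vt)/(2√(Dt))).
vt = 0.12 × 2600 = 312 m and 2√(Dt) = 2√(0.17 × 2600) = 42.05 m.
Argument (x−vt)/(2√(Dt)) = (340 − 312)/42.05 = 0.6659; ½·erfc(0.6659) = 0.1732.
C = 8.4 × 0.1732 = 1.45 mg/L.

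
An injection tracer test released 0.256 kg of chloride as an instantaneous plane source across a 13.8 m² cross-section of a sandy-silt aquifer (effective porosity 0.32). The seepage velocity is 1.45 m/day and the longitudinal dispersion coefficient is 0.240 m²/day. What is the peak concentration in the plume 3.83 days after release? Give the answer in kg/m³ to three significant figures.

The peak of an instantaneous 1D plume sits at x = vt; there the Gaussian factor is 1 and C_max = M/(n_e·A·√(4πDt)), where n_e·A is the pore area the mass is dissolved in.
√(4πDt) = √(4π × 0.240 × 3.83) = 3.399 m, so C_max = 0.256/(0.32 × 13.8 × 3.399) = 0.0171 kg/m³.

0.0171 kg/m³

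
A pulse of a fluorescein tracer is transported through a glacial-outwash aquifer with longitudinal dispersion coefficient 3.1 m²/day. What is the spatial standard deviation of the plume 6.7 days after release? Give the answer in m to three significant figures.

Dispersive spreading gives a Gaussian with σ² = 2Dt; advection only shifts the center.
σ = √(2 × 3.1 × 6.7) = 6.45 m.

6.45 m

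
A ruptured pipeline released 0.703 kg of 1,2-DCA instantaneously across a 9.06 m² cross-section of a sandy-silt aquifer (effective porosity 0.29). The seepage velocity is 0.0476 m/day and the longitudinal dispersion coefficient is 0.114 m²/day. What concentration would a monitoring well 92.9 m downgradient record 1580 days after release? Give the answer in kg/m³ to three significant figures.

For an instantaneous plane source, C(x,t) = M/(n_e·A·√(4πDt)) · exp(−(x−vt)²/(4Dt)), with n_e·A the pore (flow) area.
Plume center vt = 0.0476 × 1580 = 75.208 m, so the well at 92.9 m is 17.692 m downgradient of the peak.
√(4πDt) = 47.58 m, giving peak height M/(n_e·A·√(4πDt)) = 0.703/(0.29 × 9.06 × 47.58) = 0.005623 kg/m³.
(x−vt)²/(4Dt) = (17.692)²/(4 × 0.114 × 1580) = 0.4344; exp(−0.4344) = 0.6477.
C = 0.005623 × 0.6477 = 0.00364 kg/m³.

0.00364 kg/m³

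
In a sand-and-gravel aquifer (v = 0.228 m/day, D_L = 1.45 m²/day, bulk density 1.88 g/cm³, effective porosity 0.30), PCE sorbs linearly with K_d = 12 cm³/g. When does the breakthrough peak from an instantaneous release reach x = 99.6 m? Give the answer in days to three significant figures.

Retardation factor R = 1 + ρ_b·K_d/n = 1 + 1.88 × 12/0.30 = 76.20.
Sorption retards both mechanisms: v_R = v/R = 0.002992 m/day, D_R = D/R = 0.01903 m²/day.
Peak time from v_R²t² + 2D_R t − x² = 0: t = (√(D_R² + v_R²x²) − D_R)/v_R².
√(D_R² + v_R²x²) = √(0.01903² + 0.002992² × 99.6²) = 0.2986; v_R² = 8.952e-06.
t = (0.2986 − 0.01903)/8.952e-06 = 31200 days.

31200 days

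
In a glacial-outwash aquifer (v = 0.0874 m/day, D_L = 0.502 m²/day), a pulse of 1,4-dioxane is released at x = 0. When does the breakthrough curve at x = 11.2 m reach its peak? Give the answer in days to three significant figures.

For the 1D instantaneous-source solution, setting ∂C/∂t = 0 at fixed x gives v²t² + 2Dt − x² = 0, so t = (√(D² + v²x²) − D)/v².
√(D² + v²x²) = √(0.502² + 0.0874² × 11.2²) = 1.100; v² = 0.00763876.
t = (1.100 − 0.502)/0.00763876 = 78.3 days (vs. the pure-advection estimate x/v = 128 d).

78.3 days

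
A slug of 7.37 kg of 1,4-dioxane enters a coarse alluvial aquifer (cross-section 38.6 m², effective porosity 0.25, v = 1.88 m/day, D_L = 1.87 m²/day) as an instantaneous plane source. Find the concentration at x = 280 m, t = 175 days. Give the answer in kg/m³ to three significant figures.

0.00190 kg/m³

For an instantaneous plane source, C(x,t) = M/(n_e·A·√(4πDt)) · exp(−(x−vt)²/(4Dt)), with n_e·A the pore (flow) area.
Plume center vt = 1.88 × 175 = 329 m, so the well at 280 m is 49 m upgradient of the peak.
√(4πDt) = 64.13 m, giving peak height M/(n_e·A·√(4πDt)) = 7.37/(0.25 × 38.6 × 64.13) = 0.01191 kg/m³.
(x−vt)²/(4Dt) = (-49)²/(4 × 1.87 × 175) = 1.834; exp(−1.834) = 0.1598.
C = 0.01191 × 0.1598 = 0.00190 kg/m³.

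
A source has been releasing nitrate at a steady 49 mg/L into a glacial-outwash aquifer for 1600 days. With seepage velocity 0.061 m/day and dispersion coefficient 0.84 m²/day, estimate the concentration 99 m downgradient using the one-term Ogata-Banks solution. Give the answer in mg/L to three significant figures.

For a continuous step input, C/C₀ ≈ ½·erfc((x−vt)/(2√(Dt))).
vt = 0.061 × 1600 = 97.6 m and 2√(Dt) = 2√(0.84 × 1600) = 73.32 m.
Argument (x−vt)/(2√(Dt)) = (99 − 97.6)/73.32 = 0.01909; ½·erfc(0.01909) = 0.4892.
C = 49 × 0.4892 = 24.0 mg/L.

24.0 mg/L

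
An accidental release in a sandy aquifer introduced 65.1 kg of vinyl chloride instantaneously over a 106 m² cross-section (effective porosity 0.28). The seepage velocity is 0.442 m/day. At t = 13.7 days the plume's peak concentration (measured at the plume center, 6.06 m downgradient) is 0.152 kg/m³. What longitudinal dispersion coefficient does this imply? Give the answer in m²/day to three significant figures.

1.21 m²/day

At the plume center C_max = M/(n_e·A·√(4πDt)), so D = M²/(4πt·(n_e·A·C_max)²).
n_e·A·C_max = 0.28 × 106 × 0.152 = 4.511 kg/m.
D = 65.1²/(4π × 13.7 × 4.511²) = 1.21 m²/day.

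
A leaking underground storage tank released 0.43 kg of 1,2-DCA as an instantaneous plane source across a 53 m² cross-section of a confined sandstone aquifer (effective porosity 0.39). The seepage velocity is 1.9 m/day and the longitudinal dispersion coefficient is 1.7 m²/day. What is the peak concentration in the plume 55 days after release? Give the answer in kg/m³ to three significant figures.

0.000607 kg/m³

The peak of an instantaneous 1D plume sits at x = vt; there the Gaussian factor is 1 and C_max = M/(n_e·A·√(4πDt)), where n_e·A is the pore area the mass is dissolved in.
√(4πDt) = √(4π × 1.7 × 55) = 34.28 m, so C_max = 0.43/(0.39 × 53 × 34.28) = 0.000607 kg/m³.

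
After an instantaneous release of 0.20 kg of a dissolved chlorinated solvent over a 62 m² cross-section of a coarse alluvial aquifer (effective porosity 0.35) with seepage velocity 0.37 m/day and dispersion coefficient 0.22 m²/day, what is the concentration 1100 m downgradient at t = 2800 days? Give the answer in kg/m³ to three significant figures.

1.99e-05 kg/m³

For an instantaneous plane source, C(x,t) = M/(n_e·A·√(4πDt)) · exp(−(x−vt)²/(4Dt)), with n_e·A the pore (flow) area.
Plume center vt = 0.37 × 2800 = 1036 m, so the well at 1100 m is 64 m downgradient of the peak.
√(4πDt) = 87.98 m, giving peak height M/(n_e·A·√(4πDt)) = 0.20/(0.35 × 62 × 87.98) = 0.0001048 kg/m³.
(x−vt)²/(4Dt) = (64)²/(4 × 0.22 × 2800) = 1.662; exp(−1.662) = 0.1898.
C = 0.0001048 × 0.1898 = 1.99e-05 kg/m³.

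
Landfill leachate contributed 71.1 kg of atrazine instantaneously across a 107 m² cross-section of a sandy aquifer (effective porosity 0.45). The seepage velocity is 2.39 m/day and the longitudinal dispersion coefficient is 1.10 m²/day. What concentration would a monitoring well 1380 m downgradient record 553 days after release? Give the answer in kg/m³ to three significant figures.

0.00417 kg/m³

For an instantaneous plane source, C(x,t) = M/(n_e·A·√(4πDt)) · exp(−(x−vt)²/(4Dt)), with n_e·A the pore (flow) area.
Plume center vt = 2.39 × 553 = 1321.67 m, so the well at 1380 m is 58.33 m downgradient of the peak.
√(4πDt) = 87.43 m, giving peak height M/(n_e·A·√(4πDt)) = 71.1/(0.45 × 107 × 87.43) = 0.01689 kg/m³.
(x−vt)²/(4Dt) = (58.33)²/(4 × 1.10 × 553) = 1.398; exp(−1.398) = 0.2471.
C = 0.01689 × 0.2471 = 0.00417 kg/m³.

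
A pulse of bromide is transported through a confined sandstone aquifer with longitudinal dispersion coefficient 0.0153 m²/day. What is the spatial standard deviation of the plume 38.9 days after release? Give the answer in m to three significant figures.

1.09 m

Dispersive spreading gives a Gaussian with σ² = 2Dt; advection only shifts the center.
σ = √(2 × 0.0153 × 38.9) = 1.09 m.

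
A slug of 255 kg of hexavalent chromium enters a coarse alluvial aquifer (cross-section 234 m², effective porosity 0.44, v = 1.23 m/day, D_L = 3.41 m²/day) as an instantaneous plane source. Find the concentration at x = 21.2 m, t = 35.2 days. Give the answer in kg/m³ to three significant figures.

For an instantaneous plane source, C(x,t) = M/(n_e·A·√(4πDt)) · exp(−(x−vt)²/(4Dt)), with n_e·A the pore (flow) area.
Plume center vt = 1.23 × 35.2 = 43.296 m, so the well at 21.2 m is 22.096 m upgradient of the peak.
√(4πDt) = 38.84 m, giving peak height M/(n_e·A·√(4πDt)) = 255/(0.44 × 234 × 38.84) = 0.06377 kg/m³.
(x−vt)²/(4Dt) = (-22.096)²/(4 × 3.41 × 35.2) = 1.017; exp(−1.017) = 0.3617.
C = 0.06377 × 0.3617 = 0.0231 kg/m³.

0.0231 kg/m³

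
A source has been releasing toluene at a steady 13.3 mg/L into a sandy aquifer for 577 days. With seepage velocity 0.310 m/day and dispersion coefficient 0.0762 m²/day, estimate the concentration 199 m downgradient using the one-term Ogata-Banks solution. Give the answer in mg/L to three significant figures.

0.212 mg/L

For a continuous step input, C/C₀ ≈ ½·erfc((x−vt)/(2√(Dt))).
vt = 0.310 × 577 = 178.87 m and 2√(Dt) = 2√(0.0762 × 577) = 13.26 m.
Argument (x−vt)/(2√(Dt)) = (199 − 178.87)/13.26 = 1.518; ½·erfc(1.518) = 0.01591.
C = 13.3 × 0.01591 = 0.212 mg/L.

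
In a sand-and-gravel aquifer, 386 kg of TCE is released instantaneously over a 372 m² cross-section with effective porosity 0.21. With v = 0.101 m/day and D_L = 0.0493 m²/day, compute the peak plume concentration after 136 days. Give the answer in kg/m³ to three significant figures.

0.538 kg/m³

The peak of an instantaneous 1D plume sits at x = vt; there the Gaussian factor is 1 and C_max = M/(n_e·A·√(4πDt)), where n_e·A is the pore area the mass is dissolved in.
√(4πDt) = √(4π × 0.0493 × 136) = 9.179 m, so C_max = 386/(0.21 × 372 × 9.179) = 0.538 kg/m³.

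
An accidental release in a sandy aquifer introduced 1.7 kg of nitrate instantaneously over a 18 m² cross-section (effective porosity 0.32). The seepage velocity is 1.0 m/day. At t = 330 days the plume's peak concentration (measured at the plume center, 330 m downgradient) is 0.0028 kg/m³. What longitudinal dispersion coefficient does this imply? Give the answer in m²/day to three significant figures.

2.68 m²/day

At the plume center C_max = M/(n_e·A·√(4πDt)), so D = M²/(4πt·(n_e·A·C_max)²).
n_e·A·C_max = 0.32 × 18 × 0.0028 = 0.01613 kg/m.
D = 1.7²/(4π × 330 × 0.01613²) = 2.68 m²/day.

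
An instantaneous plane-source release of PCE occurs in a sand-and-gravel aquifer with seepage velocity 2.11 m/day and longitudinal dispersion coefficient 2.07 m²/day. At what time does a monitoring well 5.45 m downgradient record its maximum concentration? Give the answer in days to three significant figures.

For the 1D instantaneous-source solution, setting ∂C/∂t = 0 at fixed x gives v²t² + 2Dt − x² = 0, so t = (√(D² + v²x²) − D)/v².
√(D² + v²x²) = √(2.07² + 2.11² × 5.45²) = 11.68; v² = 4.4521.
t = (11.68 − 2.07)/4.4521 = 2.16 days (vs. the pure-advection estimate x/v = 2.58 d).

2.16 days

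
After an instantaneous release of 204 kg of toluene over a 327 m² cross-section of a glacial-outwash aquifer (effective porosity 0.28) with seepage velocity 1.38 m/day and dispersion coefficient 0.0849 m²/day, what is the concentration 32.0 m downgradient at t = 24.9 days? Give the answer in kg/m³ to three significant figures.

0.223 kg/m³

For an instantaneous plane source, C(x,t) = M/(n_e·A·√(4πDt)) · exp(−(x−vt)²/(4Dt)), with n_e·A the pore (flow) area.
Plume center vt = 1.38 × 24.9 = 34.362 m, so the well at 32.0 m is 2.362 m upgradient of the peak.
√(4πDt) = 5.154 m, giving peak height M/(n_e·A·√(4πDt)) = 204/(0.28 × 327 × 5.154) = 0.4323 kg/m³.
(x−vt)²/(4Dt) = (-2.362)²/(4 × 0.0849 × 24.9) = 0.6598; exp(−0.6598) = 0.5170.
C = 0.4323 × 0.5170 = 0.223 kg/m³.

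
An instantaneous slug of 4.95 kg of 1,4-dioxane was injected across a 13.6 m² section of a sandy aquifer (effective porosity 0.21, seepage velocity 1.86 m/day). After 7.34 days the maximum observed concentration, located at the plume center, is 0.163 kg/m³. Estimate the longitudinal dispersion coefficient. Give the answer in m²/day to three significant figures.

1.23 m²/day

At the plume center C_max = M/(n_e·A·√(4πDt)), so D = M²/(4πt·(n_e·A·C_max)²).
n_e·A·C_max = 0.21 × 13.6 × 0.163 = 0.4655 kg/m.
D = 4.95²/(4π × 7.34 × 0.4655²) = 1.23 m²/day.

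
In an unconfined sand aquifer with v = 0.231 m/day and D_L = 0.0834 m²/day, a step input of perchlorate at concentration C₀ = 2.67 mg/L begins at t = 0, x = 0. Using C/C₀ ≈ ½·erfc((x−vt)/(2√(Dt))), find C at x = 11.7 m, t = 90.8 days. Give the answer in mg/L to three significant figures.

For a continuous step input, C/C₀ ≈ ½·erfc((x−vt)/(2√(Dt))).
vt = 0.231 × 90.8 = 20.9748 m and 2√(Dt) = 2√(0.0834 × 90.8) = 5.504 m.
Argument (x−vt)/(2√(Dt)) = (11.7 − 20.9748)/5.504 = -1.685; ½·erfc(-1.685) = 0.9914.
C = 2.67 × 0.9914 = 2.65 mg/L.

2.65 mg/L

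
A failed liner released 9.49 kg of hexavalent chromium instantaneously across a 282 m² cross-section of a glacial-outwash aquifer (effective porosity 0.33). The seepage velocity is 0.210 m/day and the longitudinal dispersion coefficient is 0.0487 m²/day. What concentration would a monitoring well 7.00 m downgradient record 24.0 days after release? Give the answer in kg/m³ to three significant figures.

For an instantaneous plane source, C(x,t) = M/(n_e·A·√(4πDt)) · exp(−(x−vt)²/(4Dt)), with n_e·A the pore (flow) area.
Plume center vt = 0.210 × 24.0 = 5.04 m, so the well at 7.00 m is 1.96 m downgradient of the peak.
√(4πDt) = 3.832 m, giving peak height M/(n_e·A·√(4πDt)) = 9.49/(0.33 × 282 × 3.832) = 0.02661 kg/m³.
(x−vt)²/(4Dt) = (1.96)²/(4 × 0.0487 × 24.0) = 0.8217; exp(−0.8217) = 0.4397.
C = 0.02661 × 0.4397 = 0.0117 kg/m³.

0.0117 kg/m³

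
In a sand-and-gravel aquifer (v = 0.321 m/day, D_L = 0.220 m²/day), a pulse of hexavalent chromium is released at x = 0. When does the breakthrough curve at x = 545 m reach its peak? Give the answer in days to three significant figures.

1700 days

For the 1D instantaneous-source solution, setting ∂C/∂t = 0 at fixed x gives v²t² + 2Dt − x² = 0, so t = (√(D² + v²x²) − D)/v².
√(D² + v²x²) = √(0.220² + 0.321² × 545²) = 174.9; v² = 0.103041.
t = (174.9 − 0.220)/0.103041 = 1700 days (vs. the pure-advection estimate x/v = 1700 d).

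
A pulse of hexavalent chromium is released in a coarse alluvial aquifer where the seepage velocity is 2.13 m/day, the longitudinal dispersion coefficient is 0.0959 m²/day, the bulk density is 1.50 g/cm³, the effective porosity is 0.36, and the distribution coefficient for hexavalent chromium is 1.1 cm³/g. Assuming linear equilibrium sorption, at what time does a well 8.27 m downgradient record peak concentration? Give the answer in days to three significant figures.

21.6 days

Retardation factor R = 1 + ρ_b·K_d/n = 1 + 1.50 × 1.1/0.36 = 5.583.
Sorption retards both mechanisms: v_R = v/R = 0.3815 m/day, D_R = D/R = 0.01718 m²/day.
Peak time from v_R²t² + 2D_R t − x² = 0: t = (√(D_R² + v_R²x²) − D_R)/v_R².
√(D_R² + v_R²x²) = √(0.01718² + 0.3815² × 8.27²) = 3.155; v_R² = 0.1455.
t = (3.155 − 0.01718)/0.1455 = 21.6 days.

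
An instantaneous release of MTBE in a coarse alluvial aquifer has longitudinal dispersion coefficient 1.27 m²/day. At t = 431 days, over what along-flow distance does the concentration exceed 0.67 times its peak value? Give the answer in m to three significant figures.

The plume is Gaussian with σ = √(2Dt) = √(2 × 1.27 × 431) = 33.09 m.
C/C_peak = exp(−Δx²/(2σ²)) = 0.67 ⇒ Δx = σ·√(−2 ln 0.67) = 33.09 × 0.8950 = 29.62 m.
Width = 2Δx = 59.2 m.

59.2 m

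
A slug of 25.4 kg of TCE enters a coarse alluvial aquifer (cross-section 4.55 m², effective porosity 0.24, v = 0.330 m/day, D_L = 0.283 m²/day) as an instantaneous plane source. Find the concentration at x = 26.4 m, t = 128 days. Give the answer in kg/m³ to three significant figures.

0.193 kg/m³

For an instantaneous plane source, C(x,t) = M/(n_e·A·√(4πDt)) · exp(−(x−vt)²/(4Dt)), with n_e·A the pore (flow) area.
Plume center vt = 0.330 × 128 = 42.24 m, so the well at 26.4 m is 15.84 m upgradient of the peak.
√(4πDt) = 21.34 m, giving peak height M/(n_e·A·√(4πDt)) = 25.4/(0.24 × 4.55 × 21.34) = 1.090 kg/m³.
(x−vt)²/(4Dt) = (-15.84)²/(4 × 0.283 × 128) = 1.732; exp(−1.732) = 0.1769.
C = 1.090 × 0.1769 = 0.193 kg/m³.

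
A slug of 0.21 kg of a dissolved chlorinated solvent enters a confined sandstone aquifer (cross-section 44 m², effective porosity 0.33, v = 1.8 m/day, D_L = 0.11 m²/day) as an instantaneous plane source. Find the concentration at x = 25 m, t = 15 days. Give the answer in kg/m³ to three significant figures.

0.00173 kg/m³

For an instantaneous plane source, C(x,t) = M/(n_e·A·√(4πDt)) · exp(−(x−vt)²/(4Dt)), with n_e·A the pore (flow) area.
Plume center vt = 1.8 × 15 = 27 m, so the well at 25 m is 2 m upgradient of the peak.
√(4πDt) = 4.554 m, giving peak height M/(n_e·A·√(4πDt)) = 0.21/(0.33 × 44 × 4.554) = 0.003176 kg/m³.
(x−vt)²/(4Dt) = (-2)²/(4 × 0.11 × 15) = 0.6061; exp(−0.6061) = 0.5455.
C = 0.003176 × 0.5455 = 0.00173 kg/m³.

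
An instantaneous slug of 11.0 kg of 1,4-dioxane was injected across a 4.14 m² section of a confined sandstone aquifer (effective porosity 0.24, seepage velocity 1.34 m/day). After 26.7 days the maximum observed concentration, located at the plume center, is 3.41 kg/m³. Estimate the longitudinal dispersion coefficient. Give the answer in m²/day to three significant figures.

At the plume center C_max = M/(n_e·A·√(4πDt)), so D = M²/(4πt·(n_e·A·C_max)²).
n_e·A·C_max = 0.24 × 4.14 × 3.41 = 3.388 kg/m.
D = 11.0²/(4π × 26.7 × 3.388²) = 0.0314 m²/day.

0.0314 m²/day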